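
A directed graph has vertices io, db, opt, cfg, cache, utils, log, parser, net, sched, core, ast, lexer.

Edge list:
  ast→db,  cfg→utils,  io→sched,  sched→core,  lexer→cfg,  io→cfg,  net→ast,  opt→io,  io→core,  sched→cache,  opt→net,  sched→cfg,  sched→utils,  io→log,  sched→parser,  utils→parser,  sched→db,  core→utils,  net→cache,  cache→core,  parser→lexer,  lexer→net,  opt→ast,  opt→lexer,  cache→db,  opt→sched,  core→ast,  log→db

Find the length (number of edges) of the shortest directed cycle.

For each vertex v, BFS finds the shortest path from v back to v.
The shortest such closed walk is lexer → cfg → utils → parser → lexer, length 4.

4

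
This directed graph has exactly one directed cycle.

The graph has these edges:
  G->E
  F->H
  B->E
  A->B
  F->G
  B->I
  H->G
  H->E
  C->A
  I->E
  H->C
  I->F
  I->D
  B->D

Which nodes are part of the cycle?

A, B, C, F, H, I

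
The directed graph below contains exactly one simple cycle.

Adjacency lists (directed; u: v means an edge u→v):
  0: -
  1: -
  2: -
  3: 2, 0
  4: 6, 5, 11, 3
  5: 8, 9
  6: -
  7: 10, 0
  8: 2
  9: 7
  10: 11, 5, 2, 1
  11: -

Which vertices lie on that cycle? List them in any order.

DFS with gray/black marking from 5:
5 gray
  8 gray
    2 gray
    2 black
  8 black
  9 gray
    7 gray
      10 gray
        11 gray
        11 black
        10→5: 5 is gray → back edge
Back edge closes the cycle 5 → 9 → 7 → 10 → 5; its vertices are {5, 7, 9, 10}.

5, 7, 9, 10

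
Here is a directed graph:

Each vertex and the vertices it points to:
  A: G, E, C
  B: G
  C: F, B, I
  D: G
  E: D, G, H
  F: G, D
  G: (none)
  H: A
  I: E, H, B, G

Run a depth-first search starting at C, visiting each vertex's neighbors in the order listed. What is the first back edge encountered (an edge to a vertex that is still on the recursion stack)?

A→E

DFS from C (visiting each vertex's neighbors in the order listed); mark gray on enter, black on exit:
C gray
  F gray
    G gray
    G black
    D gray
      D→G: G black — skip
    D black
  F black
  B gray
    B→G: G black — skip
  B black
  I gray
    E gray
      E→D: D black — skip
      E→G: G black — skip
      H gray
        A gray
          A→G: G black — skip
          A→E: E is gray → back edge
First back edge: A → E.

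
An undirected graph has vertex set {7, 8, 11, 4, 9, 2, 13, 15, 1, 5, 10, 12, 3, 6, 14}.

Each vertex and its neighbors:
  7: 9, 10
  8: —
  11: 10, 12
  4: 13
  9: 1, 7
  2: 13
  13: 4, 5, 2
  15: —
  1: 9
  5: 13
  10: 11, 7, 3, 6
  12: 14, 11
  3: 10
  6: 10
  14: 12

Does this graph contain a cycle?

DFS, tracking each vertex's parent; an edge to a visited non-parent vertex closes a cycle.
Start from 5:
visit 5 (parent –)
  visit 13 (parent 5)
    visit 4 (parent 13)
      4–13: parent, skip
    13–5: parent, skip
    visit 2 (parent 13)
      2–13: parent, skip
visit 7 (parent –)
  visit 9 (parent 7)
    visit 1 (parent 9)
      1–9: parent, skip
    9–7: parent, skip
  visit 10 (parent 7)
    visit 11 (parent 10)
      11–10: parent, skip
      visit 12 (parent 11)
        visit 14 (parent 12)
          14–12: parent, skip
        12–11: parent, skip
    10–7: parent, skip
    visit 3 (parent 10)
      3–10: parent, skip
    visit 6 (parent 10)
      6–10: parent, skip
visit 8 (parent –)
visit 15 (parent –)
No non-parent visited neighbor found — the graph is a forest.

No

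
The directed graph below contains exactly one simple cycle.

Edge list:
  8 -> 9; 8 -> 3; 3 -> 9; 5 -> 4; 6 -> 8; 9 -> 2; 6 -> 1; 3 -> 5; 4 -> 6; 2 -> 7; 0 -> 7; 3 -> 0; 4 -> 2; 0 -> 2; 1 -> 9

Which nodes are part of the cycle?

DFS with gray/black marking from 3:
3 gray
  0 gray
    7 gray
    7 black
    2 gray
      2→7: 7 black — skip
    2 black
  0 black
  5 gray
    4 gray
      6 gray
        8 gray
          9 gray
            9→2: 2 black — skip
          9 black
          8→3: 3 is gray → back edge
Back edge closes the cycle 3 → 5 → 4 → 6 → 8 → 3; its vertices are {3, 4, 5, 6, 8}.

3, 4, 5, 6, 8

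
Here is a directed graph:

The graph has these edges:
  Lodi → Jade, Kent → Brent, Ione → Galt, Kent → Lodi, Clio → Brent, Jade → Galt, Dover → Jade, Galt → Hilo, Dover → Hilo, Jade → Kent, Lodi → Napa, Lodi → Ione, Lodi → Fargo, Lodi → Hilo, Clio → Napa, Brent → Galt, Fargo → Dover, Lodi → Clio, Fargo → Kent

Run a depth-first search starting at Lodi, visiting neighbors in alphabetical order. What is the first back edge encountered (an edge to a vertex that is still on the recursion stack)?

DFS from Lodi (visiting neighbors in alphabetical order); mark gray on enter, black on exit:
Lodi gray
  Clio gray
    Brent gray
      Galt gray
        Hilo gray
        Hilo black
      Galt black
    Brent black
    Napa gray
    Napa black
  Clio black
  Fargo gray
    Dover gray
      Dover→Hilo: Hilo black — skip
      Jade gray
        Jade→Galt: Galt black — skip
        Kent gray
          Kent→Brent: Brent black — skip
          Kent→Lodi: Lodi is gray → back edge
First back edge: Kent → Lodi.

Kent->Lodi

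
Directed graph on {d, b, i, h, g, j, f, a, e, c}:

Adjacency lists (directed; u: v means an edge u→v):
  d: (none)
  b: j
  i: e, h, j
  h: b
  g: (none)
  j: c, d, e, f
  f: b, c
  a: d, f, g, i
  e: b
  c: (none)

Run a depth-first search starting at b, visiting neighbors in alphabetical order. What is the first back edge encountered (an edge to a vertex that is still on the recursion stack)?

e→b

DFS from b (visiting neighbors in alphabetical order); mark gray on enter, black on exit:
b gray
  j gray
    c gray
    c black
    d gray
    d black
    e gray
      e→b: b is gray → back edge
First back edge: e → b.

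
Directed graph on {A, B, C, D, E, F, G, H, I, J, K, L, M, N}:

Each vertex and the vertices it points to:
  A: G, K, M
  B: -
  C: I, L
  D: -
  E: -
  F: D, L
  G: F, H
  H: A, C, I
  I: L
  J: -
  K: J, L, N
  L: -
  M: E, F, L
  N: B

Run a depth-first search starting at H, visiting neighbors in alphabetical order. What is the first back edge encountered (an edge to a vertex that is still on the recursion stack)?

G→H

DFS from H (visiting neighbors in alphabetical order); mark gray on enter, black on exit:
H gray
  A gray
    G gray
      F gray
        D gray
        D black
        L gray
        L black
      F black
      G→H: H is gray → back edge
First back edge: G → H.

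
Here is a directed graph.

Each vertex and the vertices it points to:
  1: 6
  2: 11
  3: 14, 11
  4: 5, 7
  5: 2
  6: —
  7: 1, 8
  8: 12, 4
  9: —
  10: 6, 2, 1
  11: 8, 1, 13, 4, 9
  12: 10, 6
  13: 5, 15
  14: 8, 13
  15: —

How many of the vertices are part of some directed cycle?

A vertex is on a directed cycle iff it belongs to a strongly connected component of size ≥ 2 (or has a self-loop).
The vertices on cycles are {2, 4, 5, 7, 8, 10, 11, 12, 13} — 9 in total.

9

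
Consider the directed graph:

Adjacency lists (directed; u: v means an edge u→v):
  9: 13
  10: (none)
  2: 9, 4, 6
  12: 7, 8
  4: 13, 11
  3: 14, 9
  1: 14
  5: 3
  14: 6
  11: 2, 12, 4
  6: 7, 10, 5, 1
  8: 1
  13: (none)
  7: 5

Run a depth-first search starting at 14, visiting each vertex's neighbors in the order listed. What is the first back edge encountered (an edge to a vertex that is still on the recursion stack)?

DFS from 14 (visiting each vertex's neighbors in the order listed); mark gray on enter, black on exit:
14 gray
  6 gray
    7 gray
      5 gray
        3 gray
          3→14: 14 is gray → back edge
First back edge: 3 → 14.

3->14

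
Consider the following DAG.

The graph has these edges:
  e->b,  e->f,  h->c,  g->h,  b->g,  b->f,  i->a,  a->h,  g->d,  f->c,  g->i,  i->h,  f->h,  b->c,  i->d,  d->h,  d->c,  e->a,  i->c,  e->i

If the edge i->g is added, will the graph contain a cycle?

Adding i→g creates a cycle iff g can already reach i.
Path from g: g → i.
So g → … → i → g is a cycle.

Yes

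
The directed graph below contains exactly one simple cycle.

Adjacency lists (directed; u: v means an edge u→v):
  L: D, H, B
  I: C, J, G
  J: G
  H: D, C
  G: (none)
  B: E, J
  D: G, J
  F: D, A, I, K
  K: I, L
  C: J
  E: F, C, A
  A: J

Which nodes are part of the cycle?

DFS with gray/black marking from F:
F gray
  D gray
    G gray
    G black
    J gray
      J→G: G black — skip
    J black
  D black
  A gray
    A→J: J black — skip
  A black
  I gray
    C gray
      C→J: J black — skip
    C black
    I→J: J black — skip
    I→G: G black — skip
  I black
  K gray
    K→I: I black — skip
    L gray
      L→D: D black — skip
      H gray
        H→D: D black — skip
        H→C: C black — skip
      H black
      B gray
        E gray
          E→F: F is gray → back edge
Back edge closes the cycle F → K → L → B → E → F; its vertices are {B, E, F, K, L}.

B, E, F, K, L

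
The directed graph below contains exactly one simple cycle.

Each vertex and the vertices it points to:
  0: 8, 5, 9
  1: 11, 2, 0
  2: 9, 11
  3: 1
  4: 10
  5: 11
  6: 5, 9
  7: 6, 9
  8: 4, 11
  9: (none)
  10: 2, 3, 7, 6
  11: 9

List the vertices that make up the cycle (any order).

0, 1, 3, 4, 8, 10

DFS with gray/black marking from 10:
10 gray
  2 gray
    9 gray
    9 black
    11 gray
      11→9: 9 black — skip
    11 black
  2 black
  3 gray
    1 gray
      1→11: 11 black — skip
      1→2: 2 black — skip
      0 gray
        8 gray
          4 gray
            4→10: 10 is gray → back edge
Back edge closes the cycle 10 → 3 → 1 → 0 → 8 → 4 → 10; its vertices are {0, 1, 3, 4, 8, 10}.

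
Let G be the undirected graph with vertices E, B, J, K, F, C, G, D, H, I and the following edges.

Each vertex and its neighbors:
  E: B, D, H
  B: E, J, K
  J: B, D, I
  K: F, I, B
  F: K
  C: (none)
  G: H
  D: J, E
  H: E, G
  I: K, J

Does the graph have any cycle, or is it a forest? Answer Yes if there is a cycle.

Yes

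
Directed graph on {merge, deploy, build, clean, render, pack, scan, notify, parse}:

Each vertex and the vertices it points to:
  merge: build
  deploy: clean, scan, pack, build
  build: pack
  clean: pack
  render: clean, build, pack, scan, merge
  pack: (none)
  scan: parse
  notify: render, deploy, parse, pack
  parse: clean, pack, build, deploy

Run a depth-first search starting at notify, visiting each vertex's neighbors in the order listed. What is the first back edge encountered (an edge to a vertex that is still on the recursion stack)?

DFS from notify (visiting each vertex's neighbors in the order listed); mark gray on enter, black on exit:
notify gray
  render gray
    clean gray
      pack gray
      pack black
    clean black
    build gray
      build→pack: pack black — skip
    build black
    render→pack: pack black — skip
    scan gray
      parse gray
        parse→clean: clean black — skip
        parse→pack: pack black — skip
        parse→build: build black — skip
        deploy gray
          deploy→clean: clean black — skip
          deploy→scan: scan is gray → back edge
First back edge: deploy → scan.

deploy→scan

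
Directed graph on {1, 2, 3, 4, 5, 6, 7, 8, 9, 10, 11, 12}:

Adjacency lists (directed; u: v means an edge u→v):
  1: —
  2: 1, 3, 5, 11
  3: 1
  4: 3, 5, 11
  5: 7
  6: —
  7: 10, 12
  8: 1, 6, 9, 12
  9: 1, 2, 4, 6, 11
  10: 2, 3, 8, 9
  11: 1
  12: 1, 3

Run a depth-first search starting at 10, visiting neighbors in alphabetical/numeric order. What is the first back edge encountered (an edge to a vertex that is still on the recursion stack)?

7→10

DFS from 10 (visiting neighbors in alphabetical/numeric order); mark gray on enter, black on exit:
10 gray
  2 gray
    1 gray
    1 black
    3 gray
      3→1: 1 black — skip
    3 black
    5 gray
      7 gray
        7→10: 10 is gray → back edge
First back edge: 7 → 10.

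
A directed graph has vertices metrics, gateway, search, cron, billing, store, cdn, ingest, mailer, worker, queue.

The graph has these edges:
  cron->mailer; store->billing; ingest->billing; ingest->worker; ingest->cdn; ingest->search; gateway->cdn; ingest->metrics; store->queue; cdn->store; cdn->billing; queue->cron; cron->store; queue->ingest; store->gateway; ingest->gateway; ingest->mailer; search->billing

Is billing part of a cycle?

billing lies on a cycle iff there is a path from billing back to itself.
Exploring from billing, it never reaches itself; equivalently, its strongly connected component is a singleton.

No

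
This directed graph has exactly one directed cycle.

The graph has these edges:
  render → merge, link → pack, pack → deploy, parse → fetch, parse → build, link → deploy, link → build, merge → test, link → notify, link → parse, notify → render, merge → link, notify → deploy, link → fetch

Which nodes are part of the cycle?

DFS with gray/black marking from merge:
merge gray
  link gray
    parse gray
      fetch gray
      fetch black
      build gray
      build black
    parse black
    link→fetch: fetch black — skip
    pack gray
      deploy gray
      deploy black
    pack black
    notify gray
      render gray
        render→merge: merge is gray → back edge
Back edge closes the cycle merge → link → notify → render → merge; its vertices are {link, merge, notify, render}.

link, merge, notify, render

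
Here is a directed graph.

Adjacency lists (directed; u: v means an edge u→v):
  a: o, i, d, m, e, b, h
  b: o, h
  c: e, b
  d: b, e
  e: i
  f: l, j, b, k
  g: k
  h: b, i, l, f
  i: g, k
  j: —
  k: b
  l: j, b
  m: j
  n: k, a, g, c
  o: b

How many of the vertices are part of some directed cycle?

8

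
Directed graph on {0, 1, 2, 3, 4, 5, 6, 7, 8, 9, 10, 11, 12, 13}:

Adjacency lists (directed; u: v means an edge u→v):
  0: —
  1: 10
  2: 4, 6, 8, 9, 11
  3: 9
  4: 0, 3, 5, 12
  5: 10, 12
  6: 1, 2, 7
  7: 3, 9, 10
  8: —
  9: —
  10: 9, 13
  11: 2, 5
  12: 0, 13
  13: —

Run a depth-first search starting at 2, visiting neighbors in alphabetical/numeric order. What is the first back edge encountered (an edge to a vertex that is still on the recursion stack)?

DFS from 2 (visiting neighbors in alphabetical/numeric order); mark gray on enter, black on exit:
2 gray
  4 gray
    0 gray
    0 black
    3 gray
      9 gray
      9 black
    3 black
    5 gray
      10 gray
        10→9: 9 black — skip
        13 gray
        13 black
      10 black
      12 gray
        12→0: 0 black — skip
        12→13: 13 black — skip
      12 black
    5 black
    4→12: 12 black — skip
  4 black
  6 gray
    1 gray
      1→10: 10 black — skip
    1 black
    6→2: 2 is gray → back edge
First back edge: 6 → 2.

6->2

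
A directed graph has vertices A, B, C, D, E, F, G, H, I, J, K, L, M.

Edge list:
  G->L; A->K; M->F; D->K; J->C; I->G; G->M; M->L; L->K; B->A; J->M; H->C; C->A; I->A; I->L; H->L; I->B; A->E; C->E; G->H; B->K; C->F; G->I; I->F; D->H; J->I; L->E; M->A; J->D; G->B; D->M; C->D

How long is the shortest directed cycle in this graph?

For each vertex v, BFS finds the shortest path from v back to v.
The shortest such closed walk is I → G → I, length 2.

2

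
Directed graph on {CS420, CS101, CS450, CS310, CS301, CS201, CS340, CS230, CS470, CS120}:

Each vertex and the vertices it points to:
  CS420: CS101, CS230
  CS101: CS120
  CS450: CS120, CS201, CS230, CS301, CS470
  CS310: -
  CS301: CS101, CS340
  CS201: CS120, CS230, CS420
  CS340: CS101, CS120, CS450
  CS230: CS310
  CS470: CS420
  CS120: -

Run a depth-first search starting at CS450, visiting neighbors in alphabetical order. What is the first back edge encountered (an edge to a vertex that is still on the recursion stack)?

CS340→CS450

DFS from CS450 (visiting neighbors in alphabetical order); mark gray on enter, black on exit:
CS450 gray
  CS120 gray
  CS120 black
  CS201 gray
    CS201→CS120: CS120 black — skip
    CS230 gray
      CS310 gray
      CS310 black
    CS230 black
    CS420 gray
      CS101 gray
        CS101→CS120: CS120 black — skip
      CS101 black
      CS420→CS230: CS230 black — skip
    CS420 black
  CS201 black
  CS450→CS230: CS230 black — skip
  CS301 gray
    CS301→CS101: CS101 black — skip
    CS340 gray
      CS340→CS101: CS101 black — skip
      CS340→CS120: CS120 black — skip
      CS340→CS450: CS450 is gray → back edge
First back edge: CS340 → CS450.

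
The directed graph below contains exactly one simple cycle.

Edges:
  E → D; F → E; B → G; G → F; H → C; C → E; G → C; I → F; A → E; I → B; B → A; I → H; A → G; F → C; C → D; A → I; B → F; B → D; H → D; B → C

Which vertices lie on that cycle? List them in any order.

A, B, I

DFS with gray/black marking from A:
A gray
  G gray
    F gray
      E gray
        D gray
        D black
      E black
      C gray
        C→D: D black — skip
        C→E: E black — skip
      C black
    F black
    G→C: C black — skip
  G black
  I gray
    I→F: F black — skip
    B gray
      B→G: G black — skip
      B→F: F black — skip
      B→D: D black — skip
      B→C: C black — skip
      B→A: A is gray → back edge
Back edge closes the cycle A → I → B → A; its vertices are {A, B, I}.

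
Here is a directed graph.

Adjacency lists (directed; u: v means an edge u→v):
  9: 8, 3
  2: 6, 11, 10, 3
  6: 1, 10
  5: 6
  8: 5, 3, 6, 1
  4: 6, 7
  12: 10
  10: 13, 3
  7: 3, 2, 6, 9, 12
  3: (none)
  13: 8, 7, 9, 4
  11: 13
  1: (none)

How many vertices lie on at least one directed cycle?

11

A vertex is on a directed cycle iff it belongs to a strongly connected component of size ≥ 2 (or has a self-loop).
The vertices on cycles are {2, 4, 5, 6, 7, 8, 9, 10, 11, 12, 13} — 11 in total.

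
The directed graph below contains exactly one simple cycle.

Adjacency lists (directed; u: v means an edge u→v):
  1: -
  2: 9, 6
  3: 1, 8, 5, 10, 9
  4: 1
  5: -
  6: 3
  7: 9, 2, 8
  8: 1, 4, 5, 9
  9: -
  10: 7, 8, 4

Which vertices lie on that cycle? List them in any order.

2, 3, 6, 7, 10

DFS with gray/black marking from 6:
6 gray
  3 gray
    1 gray
    1 black
    8 gray
      8→1: 1 black — skip
      4 gray
        4→1: 1 black — skip
      4 black
      5 gray
      5 black
      9 gray
      9 black
    8 black
    3→5: 5 black — skip
    10 gray
      7 gray
        7→9: 9 black — skip
        2 gray
          2→9: 9 black — skip
          2→6: 6 is gray → back edge
Back edge closes the cycle 6 → 3 → 10 → 7 → 2 → 6; its vertices are {2, 3, 6, 7, 10}.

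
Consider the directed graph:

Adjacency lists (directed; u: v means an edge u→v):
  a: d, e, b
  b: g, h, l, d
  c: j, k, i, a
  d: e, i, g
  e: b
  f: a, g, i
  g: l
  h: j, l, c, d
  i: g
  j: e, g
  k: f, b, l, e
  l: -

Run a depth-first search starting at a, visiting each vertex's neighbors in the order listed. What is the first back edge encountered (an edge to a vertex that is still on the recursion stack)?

DFS from a (visiting each vertex's neighbors in the order listed); mark gray on enter, black on exit:
a gray
  d gray
    e gray
      b gray
        g gray
          l gray
          l black
        g black
        h gray
          j gray
            j→e: e is gray → back edge
First back edge: j → e.

j->e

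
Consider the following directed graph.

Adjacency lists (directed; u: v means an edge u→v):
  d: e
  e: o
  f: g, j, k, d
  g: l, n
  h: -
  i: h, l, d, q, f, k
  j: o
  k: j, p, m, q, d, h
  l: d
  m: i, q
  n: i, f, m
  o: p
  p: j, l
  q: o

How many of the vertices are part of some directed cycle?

12

A vertex is on a directed cycle iff it belongs to a strongly connected component of size ≥ 2 (or has a self-loop).
The vertices on cycles are {d, e, f, g, i, j, k, l, m, n, o, p} — 12 in total.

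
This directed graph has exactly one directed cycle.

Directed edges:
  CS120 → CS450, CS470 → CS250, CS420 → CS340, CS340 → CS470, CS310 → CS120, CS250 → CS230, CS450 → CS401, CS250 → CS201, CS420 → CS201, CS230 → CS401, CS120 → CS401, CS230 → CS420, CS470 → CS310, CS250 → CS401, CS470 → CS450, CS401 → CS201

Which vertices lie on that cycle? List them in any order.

CS230, CS250, CS340, CS420, CS470

DFS with gray/black marking from CS340:
CS340 gray
  CS470 gray
    CS450 gray
      CS401 gray
        CS201 gray
        CS201 black
      CS401 black
    CS450 black
    CS310 gray
      CS120 gray
        CS120→CS401: CS401 black — skip
        CS120→CS450: CS450 black — skip
      CS120 black
    CS310 black
    CS250 gray
      CS230 gray
        CS420 gray
          CS420→CS201: CS201 black — skip
          CS420→CS340: CS340 is gray → back edge
Back edge closes the cycle CS340 → CS470 → CS250 → CS230 → CS420 → CS340; its vertices are {CS230, CS250, CS340, CS420, CS470}.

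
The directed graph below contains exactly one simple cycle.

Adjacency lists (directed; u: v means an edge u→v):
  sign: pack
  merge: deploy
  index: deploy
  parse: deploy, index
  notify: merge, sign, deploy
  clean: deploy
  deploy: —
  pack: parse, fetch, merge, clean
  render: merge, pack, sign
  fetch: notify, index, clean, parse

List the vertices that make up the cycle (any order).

DFS with gray/black marking from sign:
sign gray
  pack gray
    parse gray
      deploy gray
      deploy black
      index gray
        index→deploy: deploy black — skip
      index black
    parse black
    fetch gray
      notify gray
        merge gray
          merge→deploy: deploy black — skip
        merge black
        notify→sign: sign is gray → back edge
Back edge closes the cycle sign → pack → fetch → notify → sign; its vertices are {pack, sign, fetch, notify}.

pack, sign, fetch, notify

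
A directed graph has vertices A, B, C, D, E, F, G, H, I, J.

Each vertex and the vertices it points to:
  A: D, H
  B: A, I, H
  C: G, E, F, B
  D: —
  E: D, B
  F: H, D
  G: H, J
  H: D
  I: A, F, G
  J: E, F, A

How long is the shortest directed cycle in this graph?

5

For each vertex v, BFS finds the shortest path from v back to v.
The shortest such closed walk is G → J → E → B → I → G, length 5.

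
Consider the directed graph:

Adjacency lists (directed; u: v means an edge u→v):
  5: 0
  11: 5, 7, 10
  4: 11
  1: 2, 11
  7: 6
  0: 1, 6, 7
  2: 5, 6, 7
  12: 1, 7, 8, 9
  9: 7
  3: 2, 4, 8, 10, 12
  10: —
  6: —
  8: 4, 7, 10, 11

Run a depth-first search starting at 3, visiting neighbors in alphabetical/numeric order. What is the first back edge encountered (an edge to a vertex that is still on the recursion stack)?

1→2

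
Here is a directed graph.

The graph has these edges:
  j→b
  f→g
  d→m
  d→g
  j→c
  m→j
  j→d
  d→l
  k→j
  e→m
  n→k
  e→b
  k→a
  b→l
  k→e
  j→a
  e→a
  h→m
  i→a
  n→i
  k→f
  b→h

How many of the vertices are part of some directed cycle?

A vertex is on a directed cycle iff it belongs to a strongly connected component of size ≥ 2 (or has a self-loop).
The vertices on cycles are {b, d, h, j, m} — 5 in total.

5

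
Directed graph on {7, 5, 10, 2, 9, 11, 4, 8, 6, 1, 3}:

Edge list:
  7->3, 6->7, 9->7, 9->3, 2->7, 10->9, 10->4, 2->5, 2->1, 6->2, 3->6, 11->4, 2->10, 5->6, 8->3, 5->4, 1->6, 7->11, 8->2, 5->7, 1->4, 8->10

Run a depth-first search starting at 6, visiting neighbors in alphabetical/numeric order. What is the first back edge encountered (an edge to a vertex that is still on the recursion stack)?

DFS from 6 (visiting neighbors in alphabetical/numeric order); mark gray on enter, black on exit:
6 gray
  2 gray
    1 gray
      4 gray
      4 black
      1→6: 6 is gray → back edge
First back edge: 1 → 6.

1->6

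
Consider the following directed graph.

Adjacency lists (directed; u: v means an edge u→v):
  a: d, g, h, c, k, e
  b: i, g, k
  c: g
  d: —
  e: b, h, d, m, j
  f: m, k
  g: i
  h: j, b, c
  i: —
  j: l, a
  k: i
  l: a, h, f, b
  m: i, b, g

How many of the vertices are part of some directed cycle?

A vertex is on a directed cycle iff it belongs to a strongly connected component of size ≥ 2 (or has a self-loop).
The vertices on cycles are {a, e, h, j, l} — 5 in total.

5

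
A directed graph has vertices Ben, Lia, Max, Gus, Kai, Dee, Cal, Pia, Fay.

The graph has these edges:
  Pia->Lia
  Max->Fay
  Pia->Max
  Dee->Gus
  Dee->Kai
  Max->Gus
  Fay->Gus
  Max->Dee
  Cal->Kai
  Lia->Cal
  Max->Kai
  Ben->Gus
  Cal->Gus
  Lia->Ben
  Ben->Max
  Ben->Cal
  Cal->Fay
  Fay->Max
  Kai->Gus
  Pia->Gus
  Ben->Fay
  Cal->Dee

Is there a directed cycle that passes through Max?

Max is on a cycle iff Max can reach itself via ≥1 edge.
Max → Fay → Max — yes.

Yes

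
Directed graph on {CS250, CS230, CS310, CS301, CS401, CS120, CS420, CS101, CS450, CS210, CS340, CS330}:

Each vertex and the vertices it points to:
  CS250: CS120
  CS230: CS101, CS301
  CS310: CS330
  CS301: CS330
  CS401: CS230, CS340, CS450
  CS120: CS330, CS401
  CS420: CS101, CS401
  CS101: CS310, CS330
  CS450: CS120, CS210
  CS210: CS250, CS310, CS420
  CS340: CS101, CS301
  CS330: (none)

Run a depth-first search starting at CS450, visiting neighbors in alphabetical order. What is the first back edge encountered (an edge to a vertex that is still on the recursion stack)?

CS401→CS450

DFS from CS450 (visiting neighbors in alphabetical order); mark gray on enter, black on exit:
CS450 gray
  CS120 gray
    CS330 gray
    CS330 black
    CS401 gray
      CS230 gray
        CS101 gray
          CS310 gray
            CS310→CS330: CS330 black — skip
          CS310 black
          CS101→CS330: CS330 black — skip
        CS101 black
        CS301 gray
          CS301→CS330: CS330 black — skip
        CS301 black
      CS230 black
      CS340 gray
        CS340→CS101: CS101 black — skip
        CS340→CS301: CS301 black — skip
      CS340 black
      CS401→CS450: CS450 is gray → back edge
First back edge: CS401 → CS450.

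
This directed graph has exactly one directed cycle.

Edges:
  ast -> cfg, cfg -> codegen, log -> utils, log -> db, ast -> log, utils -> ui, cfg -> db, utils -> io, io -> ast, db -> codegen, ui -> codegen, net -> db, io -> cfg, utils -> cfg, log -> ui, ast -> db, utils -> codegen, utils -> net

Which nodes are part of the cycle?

io, ast, log, utils

DFS with gray/black marking from log:
log gray
  ui gray
    codegen gray
    codegen black
  ui black
  utils gray
    io gray
      cfg gray
        cfg→codegen: codegen black — skip
        db gray
          db→codegen: codegen black — skip
        db black
      cfg black
      ast gray
        ast→log: log is gray → back edge
Back edge closes the cycle log → utils → io → ast → log; its vertices are {io, ast, log, utils}.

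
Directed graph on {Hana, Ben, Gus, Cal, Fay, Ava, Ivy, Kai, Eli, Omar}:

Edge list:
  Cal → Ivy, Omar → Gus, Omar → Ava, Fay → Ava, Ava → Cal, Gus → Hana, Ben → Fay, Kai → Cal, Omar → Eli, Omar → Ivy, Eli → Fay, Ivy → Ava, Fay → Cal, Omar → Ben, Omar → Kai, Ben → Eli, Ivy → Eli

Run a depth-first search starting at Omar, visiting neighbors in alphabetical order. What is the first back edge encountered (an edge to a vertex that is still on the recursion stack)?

Ivy->Ava

DFS from Omar (visiting neighbors in alphabetical order); mark gray on enter, black on exit:
Omar gray
  Ava gray
    Cal gray
      Ivy gray
        Ivy→Ava: Ava is gray → back edge
First back edge: Ivy → Ava.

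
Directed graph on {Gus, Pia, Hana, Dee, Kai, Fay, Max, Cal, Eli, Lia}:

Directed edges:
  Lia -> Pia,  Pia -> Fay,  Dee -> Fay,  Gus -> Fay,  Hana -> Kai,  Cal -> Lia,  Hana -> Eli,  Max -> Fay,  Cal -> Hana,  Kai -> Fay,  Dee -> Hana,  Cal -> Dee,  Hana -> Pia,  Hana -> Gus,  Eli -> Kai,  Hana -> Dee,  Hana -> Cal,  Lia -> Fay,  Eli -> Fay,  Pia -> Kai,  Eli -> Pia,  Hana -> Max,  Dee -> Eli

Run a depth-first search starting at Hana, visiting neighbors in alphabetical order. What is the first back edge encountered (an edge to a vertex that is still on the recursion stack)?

Dee->Hana

DFS from Hana (visiting neighbors in alphabetical order); mark gray on enter, black on exit:
Hana gray
  Cal gray
    Dee gray
      Eli gray
        Fay gray
        Fay black
        Kai gray
          Kai→Fay: Fay black — skip
        Kai black
        Pia gray
          Pia→Fay: Fay black — skip
          Pia→Kai: Kai black — skip
        Pia black
      Eli black
      Dee→Fay: Fay black — skip
      Dee→Hana: Hana is gray → back edge
First back edge: Dee → Hana.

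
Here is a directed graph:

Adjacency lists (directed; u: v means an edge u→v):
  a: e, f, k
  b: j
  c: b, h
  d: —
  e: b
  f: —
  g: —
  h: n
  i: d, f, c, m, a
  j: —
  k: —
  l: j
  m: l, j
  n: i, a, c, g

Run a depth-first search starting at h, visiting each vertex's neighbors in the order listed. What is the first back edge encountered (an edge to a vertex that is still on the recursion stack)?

c→h

DFS from h (visiting each vertex's neighbors in the order listed); mark gray on enter, black on exit:
h gray
  n gray
    i gray
      d gray
      d black
      f gray
      f black
      c gray
        b gray
          j gray
          j black
        b black
        c→h: h is gray → back edge
First back edge: c → h.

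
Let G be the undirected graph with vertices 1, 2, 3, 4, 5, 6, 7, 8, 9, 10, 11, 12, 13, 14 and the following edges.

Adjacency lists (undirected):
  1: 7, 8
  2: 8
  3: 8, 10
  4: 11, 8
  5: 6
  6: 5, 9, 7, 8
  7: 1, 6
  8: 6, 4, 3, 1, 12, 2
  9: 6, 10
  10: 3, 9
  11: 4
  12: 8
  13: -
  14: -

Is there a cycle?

Yes

DFS, tracking each vertex's parent; an edge to a visited non-parent vertex closes a cycle.
Start from 7:
visit 7 (parent –)
  visit 1 (parent 7)
    1–7: parent, skip
    visit 8 (parent 1)
      visit 6 (parent 8)
        visit 5 (parent 6)
          5–6: parent, skip
        visit 9 (parent 6)
          9–6: parent, skip
          visit 10 (parent 9)
            visit 3 (parent 10)
              3–8: 8 visited and ≠ parent → cycle
Cycle: 8 – 6 – 9 – 10 – 3 – 8.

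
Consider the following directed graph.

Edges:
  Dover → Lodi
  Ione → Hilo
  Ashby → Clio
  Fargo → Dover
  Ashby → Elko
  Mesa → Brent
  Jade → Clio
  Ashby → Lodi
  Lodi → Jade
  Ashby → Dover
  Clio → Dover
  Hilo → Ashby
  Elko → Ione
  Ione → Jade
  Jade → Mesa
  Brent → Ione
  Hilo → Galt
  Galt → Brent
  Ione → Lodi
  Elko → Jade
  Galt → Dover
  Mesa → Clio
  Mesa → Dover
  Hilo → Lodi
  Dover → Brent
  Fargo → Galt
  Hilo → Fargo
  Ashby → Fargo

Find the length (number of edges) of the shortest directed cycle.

4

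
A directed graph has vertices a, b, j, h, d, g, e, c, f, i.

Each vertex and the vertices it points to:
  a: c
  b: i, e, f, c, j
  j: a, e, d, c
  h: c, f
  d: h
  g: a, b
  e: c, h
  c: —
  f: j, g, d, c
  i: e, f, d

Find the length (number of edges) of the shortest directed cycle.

For each vertex v, BFS finds the shortest path from v back to v.
The shortest such closed walk is g → b → f → g, length 3.

3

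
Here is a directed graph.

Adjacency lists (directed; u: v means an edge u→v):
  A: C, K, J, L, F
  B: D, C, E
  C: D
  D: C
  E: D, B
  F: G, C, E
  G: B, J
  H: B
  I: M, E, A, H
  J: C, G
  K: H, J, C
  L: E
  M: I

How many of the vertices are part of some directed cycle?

A vertex is on a directed cycle iff it belongs to a strongly connected component of size ≥ 2 (or has a self-loop).
The vertices on cycles are {B, C, D, E, G, I, J, M} — 8 in total.

8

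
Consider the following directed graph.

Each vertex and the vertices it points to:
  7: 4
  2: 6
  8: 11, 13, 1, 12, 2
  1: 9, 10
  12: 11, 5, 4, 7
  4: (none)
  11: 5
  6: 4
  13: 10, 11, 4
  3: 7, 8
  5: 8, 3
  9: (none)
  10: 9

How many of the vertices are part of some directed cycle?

A vertex is on a directed cycle iff it belongs to a strongly connected component of size ≥ 2 (or has a self-loop).
The vertices on cycles are {3, 5, 8, 11, 12, 13} — 6 in total.

6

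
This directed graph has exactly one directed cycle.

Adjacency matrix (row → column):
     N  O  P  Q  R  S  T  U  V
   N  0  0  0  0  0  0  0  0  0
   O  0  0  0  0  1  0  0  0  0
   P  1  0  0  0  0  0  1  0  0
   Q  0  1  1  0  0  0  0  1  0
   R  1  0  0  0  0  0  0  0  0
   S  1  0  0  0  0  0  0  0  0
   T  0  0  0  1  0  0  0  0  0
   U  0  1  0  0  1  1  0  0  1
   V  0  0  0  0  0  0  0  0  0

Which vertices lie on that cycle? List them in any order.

P, Q, T

DFS with gray/black marking from Q:
Q gray
  O gray
    R gray
      N gray
      N black
    R black
  O black
  U gray
    V gray
    V black
    U→O: O black — skip
    U→R: R black — skip
    S gray
      S→N: N black — skip
    S black
  U black
  P gray
    T gray
      T→Q: Q is gray → back edge
Back edge closes the cycle Q → P → T → Q; its vertices are {P, Q, T}.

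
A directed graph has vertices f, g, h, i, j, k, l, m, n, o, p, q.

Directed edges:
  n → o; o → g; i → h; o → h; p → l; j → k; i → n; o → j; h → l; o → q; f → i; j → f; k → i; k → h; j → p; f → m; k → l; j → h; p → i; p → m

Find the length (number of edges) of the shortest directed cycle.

5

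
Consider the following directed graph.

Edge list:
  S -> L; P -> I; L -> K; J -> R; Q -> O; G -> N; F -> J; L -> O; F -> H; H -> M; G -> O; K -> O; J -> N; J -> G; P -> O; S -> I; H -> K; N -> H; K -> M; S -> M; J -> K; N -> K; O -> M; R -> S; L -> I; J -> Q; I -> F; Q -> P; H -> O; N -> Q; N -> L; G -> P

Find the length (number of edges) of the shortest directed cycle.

5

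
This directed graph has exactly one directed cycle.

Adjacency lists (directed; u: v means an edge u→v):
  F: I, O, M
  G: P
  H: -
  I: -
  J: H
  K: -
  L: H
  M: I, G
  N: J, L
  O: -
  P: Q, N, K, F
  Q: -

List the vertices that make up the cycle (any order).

F, G, M, P

DFS with gray/black marking from P:
P gray
  Q gray
  Q black
  N gray
    J gray
      H gray
      H black
    J black
    L gray
      L→H: H black — skip
    L black
  N black
  K gray
  K black
  F gray
    I gray
    I black
    O gray
    O black
    M gray
      M→I: I black — skip
      G gray
        G→P: P is gray → back edge
Back edge closes the cycle P → F → M → G → P; its vertices are {F, G, M, P}.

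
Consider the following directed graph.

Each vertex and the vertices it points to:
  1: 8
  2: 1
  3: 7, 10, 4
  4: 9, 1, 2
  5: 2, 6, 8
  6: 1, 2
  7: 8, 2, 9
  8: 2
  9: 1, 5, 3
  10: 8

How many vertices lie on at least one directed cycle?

A vertex is on a directed cycle iff it belongs to a strongly connected component of size ≥ 2 (or has a self-loop).
The vertices on cycles are {1, 2, 3, 4, 7, 8, 9} — 7 in total.

7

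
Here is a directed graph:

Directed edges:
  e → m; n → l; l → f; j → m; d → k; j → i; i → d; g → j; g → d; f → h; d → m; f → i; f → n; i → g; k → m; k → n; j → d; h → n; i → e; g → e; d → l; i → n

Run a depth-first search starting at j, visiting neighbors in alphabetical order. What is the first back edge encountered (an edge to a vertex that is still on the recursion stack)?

h->n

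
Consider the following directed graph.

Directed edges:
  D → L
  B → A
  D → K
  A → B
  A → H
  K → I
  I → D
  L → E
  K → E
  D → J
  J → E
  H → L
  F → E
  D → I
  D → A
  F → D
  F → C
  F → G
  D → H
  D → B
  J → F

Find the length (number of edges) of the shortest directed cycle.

2

For each vertex v, BFS finds the shortest path from v back to v.
The shortest such closed walk is D → I → D, length 2.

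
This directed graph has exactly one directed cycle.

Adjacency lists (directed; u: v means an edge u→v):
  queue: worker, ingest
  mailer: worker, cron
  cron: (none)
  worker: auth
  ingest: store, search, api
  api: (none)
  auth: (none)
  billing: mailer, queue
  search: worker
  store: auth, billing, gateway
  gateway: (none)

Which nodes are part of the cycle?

queue, store, ingest, billing

DFS with gray/black marking from ingest:
ingest gray
  store gray
    auth gray
    auth black
    billing gray
      mailer gray
        worker gray
          worker→auth: auth black — skip
        worker black
        cron gray
        cron black
      mailer black
      queue gray
        queue→worker: worker black — skip
        queue→ingest: ingest is gray → back edge
Back edge closes the cycle ingest → store → billing → queue → ingest; its vertices are {queue, store, ingest, billing}.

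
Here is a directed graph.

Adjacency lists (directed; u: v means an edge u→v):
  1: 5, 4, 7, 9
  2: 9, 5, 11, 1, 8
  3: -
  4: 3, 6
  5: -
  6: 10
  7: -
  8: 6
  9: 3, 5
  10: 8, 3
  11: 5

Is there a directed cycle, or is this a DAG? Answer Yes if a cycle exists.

Yes

DFS with white/gray/black marking, starting from 8:
8 gray
  6 gray
    10 gray
      10→8: 8 is gray → back edge
Back edge found, so a cycle exists: 8 → 6 → 10 → 8.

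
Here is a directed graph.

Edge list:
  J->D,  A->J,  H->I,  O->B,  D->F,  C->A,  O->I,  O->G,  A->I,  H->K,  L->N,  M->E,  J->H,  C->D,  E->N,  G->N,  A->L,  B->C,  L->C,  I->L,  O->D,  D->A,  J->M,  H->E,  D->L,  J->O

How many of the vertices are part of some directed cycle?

A vertex is on a directed cycle iff it belongs to a strongly connected component of size ≥ 2 (or has a self-loop).
The vertices on cycles are {A, B, C, D, H, I, J, L, O} — 9 in total.

9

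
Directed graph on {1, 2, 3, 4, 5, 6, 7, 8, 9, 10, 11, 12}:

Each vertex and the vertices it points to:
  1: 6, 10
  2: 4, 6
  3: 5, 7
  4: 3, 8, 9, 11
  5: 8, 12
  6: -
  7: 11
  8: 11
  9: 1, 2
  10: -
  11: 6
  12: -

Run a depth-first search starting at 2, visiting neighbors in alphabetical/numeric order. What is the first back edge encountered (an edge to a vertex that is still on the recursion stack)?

9->2

DFS from 2 (visiting neighbors in alphabetical/numeric order); mark gray on enter, black on exit:
2 gray
  4 gray
    3 gray
      5 gray
        8 gray
          11 gray
            6 gray
            6 black
          11 black
        8 black
        12 gray
        12 black
      5 black
      7 gray
        7→11: 11 black — skip
      7 black
    3 black
    4→8: 8 black — skip
    9 gray
      1 gray
        1→6: 6 black — skip
        10 gray
        10 black
      1 black
      9→2: 2 is gray → back edge
First back edge: 9 → 2.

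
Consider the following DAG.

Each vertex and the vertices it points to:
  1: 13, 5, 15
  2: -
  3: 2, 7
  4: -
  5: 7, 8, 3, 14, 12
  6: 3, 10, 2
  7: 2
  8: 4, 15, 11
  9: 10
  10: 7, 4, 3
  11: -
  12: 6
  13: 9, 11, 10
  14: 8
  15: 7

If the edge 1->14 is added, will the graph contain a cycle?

No

Adding 1→14 creates a cycle iff 14 can already reach 1.
Explore from 14: no path reaches 1. The graph stays acyclic.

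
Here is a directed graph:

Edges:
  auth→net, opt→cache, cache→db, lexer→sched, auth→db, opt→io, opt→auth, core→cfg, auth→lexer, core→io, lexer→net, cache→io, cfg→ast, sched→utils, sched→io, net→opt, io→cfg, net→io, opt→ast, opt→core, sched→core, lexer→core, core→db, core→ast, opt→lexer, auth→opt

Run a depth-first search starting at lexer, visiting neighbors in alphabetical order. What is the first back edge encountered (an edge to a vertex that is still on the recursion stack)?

auth->lexer

DFS from lexer (visiting neighbors in alphabetical order); mark gray on enter, black on exit:
lexer gray
  core gray
    ast gray
    ast black
    cfg gray
      cfg→ast: ast black — skip
    cfg black
    db gray
    db black
    io gray
      io→cfg: cfg black — skip
    io black
  core black
  net gray
    net→io: io black — skip
    opt gray
      opt→ast: ast black — skip
      auth gray
        auth→db: db black — skip
        auth→lexer: lexer is gray → back edge
First back edge: auth → lexer.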